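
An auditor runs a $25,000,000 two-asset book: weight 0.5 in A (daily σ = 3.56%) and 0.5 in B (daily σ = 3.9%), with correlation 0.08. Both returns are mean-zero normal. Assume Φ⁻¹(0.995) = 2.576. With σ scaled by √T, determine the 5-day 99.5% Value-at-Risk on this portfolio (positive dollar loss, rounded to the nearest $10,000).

$3,950,000

σ_p = √(0.5²·3.56² + 0.5²·3.9² + 2·0.08·0.5·0.5·3.56·3.9) = 2.743%.
σ_{5d} = 2.743% × √5 = 6.134%.
VaR = 2.576 × 6.134% = 15.801%; on $25,000,000 that is $3,950,250.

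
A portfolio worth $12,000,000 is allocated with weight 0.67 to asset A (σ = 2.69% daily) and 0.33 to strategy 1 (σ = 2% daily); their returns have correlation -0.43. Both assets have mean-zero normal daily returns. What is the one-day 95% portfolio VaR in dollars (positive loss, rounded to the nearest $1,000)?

σ_p² = 0.67²·2.69² + 0.33²·2² + 2·-0.43·0.67·0.33·2.69·2 = 2.6609 (%²).
σ_p = √2.6609 = 1.631%.
At 95%, z = 1.645.
VaR = 1.645 × 1.631% = 2.683%; on $12,000,000 that is $321,960.

$322,000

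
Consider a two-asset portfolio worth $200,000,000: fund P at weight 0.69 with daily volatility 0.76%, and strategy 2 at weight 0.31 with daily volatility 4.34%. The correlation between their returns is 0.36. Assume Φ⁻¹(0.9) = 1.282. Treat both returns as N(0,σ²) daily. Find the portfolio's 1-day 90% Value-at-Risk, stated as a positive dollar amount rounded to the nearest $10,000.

σ_p² = 0.69²·0.76² + 0.31²·4.34² + 2·0.36·0.69·0.31·0.76·4.34 = 2.5931 (%²).
σ_p = √2.5931 = 1.610%.
VaR = 1.282 × 1.610% = 2.064%; on $200,000,000 that is $4,128,000.

$4,130,000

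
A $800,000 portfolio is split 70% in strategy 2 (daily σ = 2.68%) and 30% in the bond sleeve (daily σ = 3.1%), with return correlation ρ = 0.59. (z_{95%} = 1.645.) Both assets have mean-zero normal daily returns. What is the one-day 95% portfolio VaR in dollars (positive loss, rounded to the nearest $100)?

σ_p² = 0.7²·2.68² + 0.3²·3.1² + 2·0.59·0.7·0.3·2.68·3.1 = 6.4430 (%²).
σ_p = √6.4430 = 2.538%.
VaR = 1.645 × 2.538% = 4.175%; on $800,000 that is $33,400.

$33,400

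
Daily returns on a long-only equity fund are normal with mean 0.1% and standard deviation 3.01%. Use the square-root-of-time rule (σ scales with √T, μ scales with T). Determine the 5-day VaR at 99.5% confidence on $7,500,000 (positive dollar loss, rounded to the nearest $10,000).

At 99.5%, z = 2.576.
σ_{5d} = 3.01% × √5 = 6.731%; μ_{5d} = 5 × 0.1% = 0.500%.
VaR = −(0.500%) + 2.576 × 6.731% = 16.839%.
On $7,500,000: 0.16839 × $7,500,000 = $1,262,925.

$1,260,000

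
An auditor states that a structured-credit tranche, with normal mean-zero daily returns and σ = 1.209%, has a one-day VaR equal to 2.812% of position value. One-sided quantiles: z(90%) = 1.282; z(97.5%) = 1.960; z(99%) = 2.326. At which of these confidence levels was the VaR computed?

99%

Implied z = VaR/σ = 2.812 / 1.209 = 2.326.
This matches z(99%) = 2.326.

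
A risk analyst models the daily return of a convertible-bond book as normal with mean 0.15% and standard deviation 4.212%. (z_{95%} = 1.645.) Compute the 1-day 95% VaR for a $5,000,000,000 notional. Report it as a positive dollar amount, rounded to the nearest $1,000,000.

VaR = −μ + z·σ = −(0.15%) + 1.645 × 4.212% = 6.779%.
On $5,000,000,000: 0.06779 × $5,000,000,000 = $338,950,000.

$339,000,000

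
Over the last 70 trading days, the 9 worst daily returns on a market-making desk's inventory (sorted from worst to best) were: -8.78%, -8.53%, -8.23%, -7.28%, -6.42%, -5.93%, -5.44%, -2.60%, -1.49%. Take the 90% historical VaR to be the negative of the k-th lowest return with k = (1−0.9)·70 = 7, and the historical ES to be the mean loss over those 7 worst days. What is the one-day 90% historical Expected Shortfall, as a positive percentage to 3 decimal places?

The 7 worst returns sum to -50.61%.
ES = −(-50.61%) / 7 = 7.23% ≈ 7.230%.

7.230%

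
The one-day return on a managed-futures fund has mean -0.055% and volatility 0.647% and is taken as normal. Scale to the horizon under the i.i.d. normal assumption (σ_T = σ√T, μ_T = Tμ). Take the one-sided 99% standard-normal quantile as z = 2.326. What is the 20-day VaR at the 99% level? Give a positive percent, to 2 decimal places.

7.83%

σ_{20d} = 0.647% × √20 = 2.893%; μ_{20d} = 20 × -0.055% = -1.100%.
VaR = −(-1.100%) + 2.326 × 2.893% = 7.829%.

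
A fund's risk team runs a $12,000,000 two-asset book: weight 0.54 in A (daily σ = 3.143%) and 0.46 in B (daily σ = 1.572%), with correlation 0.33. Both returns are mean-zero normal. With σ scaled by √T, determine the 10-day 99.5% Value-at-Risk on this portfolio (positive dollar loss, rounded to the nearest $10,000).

$2,010,000

σ_p = √(0.54²·3.143² + 0.46²·1.572² + 2·0.33·0.54·0.46·3.143·1.572) = 2.053%.
σ_{10d} = 2.053% × √10 = 6.492%.
z(99.5%) = 2.576.
VaR = 2.576 × 6.492% = 16.723%; on $12,000,000 that is $2,006,760.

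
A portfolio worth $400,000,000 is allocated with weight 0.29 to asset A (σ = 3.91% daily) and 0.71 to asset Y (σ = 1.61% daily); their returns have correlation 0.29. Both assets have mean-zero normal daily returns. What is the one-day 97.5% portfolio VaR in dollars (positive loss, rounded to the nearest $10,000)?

σ_p² = 0.29²·3.91² + 0.71²·1.61² + 2·0.29·0.29·0.71·3.91·1.61 = 3.3442 (%²).
σ_p = √3.3442 = 1.829%.
At 97.5%, z = 1.960.
VaR = 1.960 × 1.829% = 3.585%; on $400,000,000 that is $14,340,000.

$14,340,000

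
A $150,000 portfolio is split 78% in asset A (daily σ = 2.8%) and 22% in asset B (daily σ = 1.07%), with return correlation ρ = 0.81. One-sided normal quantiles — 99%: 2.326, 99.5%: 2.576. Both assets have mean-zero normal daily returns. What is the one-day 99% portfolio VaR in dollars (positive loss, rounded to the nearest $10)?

$8,300

σ_p² = 0.78²·2.8² + 0.22²·1.07² + 2·0.81·0.78·0.22·2.8·1.07 = 5.6581 (%²).
σ_p = √5.6581 = 2.379%.
VaR = 2.326 × 2.379% = 5.534%; on $150,000 that is $8,301.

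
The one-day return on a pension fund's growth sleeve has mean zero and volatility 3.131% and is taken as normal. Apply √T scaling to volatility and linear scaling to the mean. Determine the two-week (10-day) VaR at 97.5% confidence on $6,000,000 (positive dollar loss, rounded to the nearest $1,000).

At 97.5%, z = 1.960.
σ_{10d} = 3.131% × √10 = 9.901%.
VaR = 1.960 × 9.901% = 19.406%.
On $6,000,000: 0.19406 × $6,000,000 = $1,164,360.

$1,164,000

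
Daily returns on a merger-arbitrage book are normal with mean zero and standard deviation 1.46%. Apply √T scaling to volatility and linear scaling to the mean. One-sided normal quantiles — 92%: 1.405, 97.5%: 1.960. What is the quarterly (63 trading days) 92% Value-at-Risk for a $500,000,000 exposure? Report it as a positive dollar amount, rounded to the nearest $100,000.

$81,400,000

σ_{63d} = 1.46% × √63 = 11.588%.
VaR = 1.405 × 11.588% = 16.281%.
On $500,000,000: 0.16281 × $500,000,000 = $81,405,000.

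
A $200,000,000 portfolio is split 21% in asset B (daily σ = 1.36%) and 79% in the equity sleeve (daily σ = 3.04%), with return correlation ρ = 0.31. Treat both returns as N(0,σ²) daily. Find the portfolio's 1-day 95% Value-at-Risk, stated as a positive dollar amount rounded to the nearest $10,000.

σ_p² = 0.21²·1.36² + 0.79²·3.04² + 2·0.31·0.21·0.79·1.36·3.04 = 6.2745 (%²).
σ_p = √6.2745 = 2.505%.
At 95%, z = 1.645.
VaR = 1.645 × 2.505% = 4.121%; on $200,000,000 that is $8,242,000.

$8,240,000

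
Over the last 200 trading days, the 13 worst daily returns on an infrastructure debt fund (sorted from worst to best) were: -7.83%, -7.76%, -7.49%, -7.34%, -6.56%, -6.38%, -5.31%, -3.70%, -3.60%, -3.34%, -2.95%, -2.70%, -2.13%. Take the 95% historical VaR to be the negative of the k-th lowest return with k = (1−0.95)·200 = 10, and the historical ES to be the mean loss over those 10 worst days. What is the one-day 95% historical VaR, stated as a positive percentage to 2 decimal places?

k = 10; the 10th lowest return is -3.34%, so VaR = 3.34%.

3.34%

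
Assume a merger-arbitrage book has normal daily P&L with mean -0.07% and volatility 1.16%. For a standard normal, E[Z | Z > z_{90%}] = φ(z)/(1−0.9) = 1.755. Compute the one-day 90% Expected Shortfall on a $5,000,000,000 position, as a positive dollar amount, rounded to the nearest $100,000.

$105,300,000

ES = −(-0.07%) + 1.16% × 1.755 = 2.106%.
On $5,000,000,000: 0.02106 × $5,000,000,000 = $105,300,000.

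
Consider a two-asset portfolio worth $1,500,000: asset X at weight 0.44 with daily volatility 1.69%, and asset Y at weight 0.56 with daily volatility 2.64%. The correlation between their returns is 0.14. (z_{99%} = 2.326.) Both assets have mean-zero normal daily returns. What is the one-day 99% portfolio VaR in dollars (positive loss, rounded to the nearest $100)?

$60,900

σ_p² = 0.44²·1.69² + 0.56²·2.64² + 2·0.14·0.44·0.56·1.69·2.64 = 3.0464 (%²).
σ_p = √3.0464 = 1.745%.
VaR = 2.326 × 1.745% = 4.059%; on $1,500,000 that is $60,885.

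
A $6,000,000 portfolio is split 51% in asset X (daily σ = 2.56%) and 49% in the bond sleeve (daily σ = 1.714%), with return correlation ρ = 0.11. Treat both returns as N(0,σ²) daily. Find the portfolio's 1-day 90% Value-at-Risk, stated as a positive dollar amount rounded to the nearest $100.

σ_p² = 0.51²·2.56² + 0.49²·1.714² + 2·0.11·0.51·0.49·2.56·1.714 = 2.6512 (%²).
σ_p = √2.6512 = 1.628%.
At 90%, z = 1.282.
VaR = 1.282 × 1.628% = 2.087%; on $6,000,000 that is $125,220.

$125,200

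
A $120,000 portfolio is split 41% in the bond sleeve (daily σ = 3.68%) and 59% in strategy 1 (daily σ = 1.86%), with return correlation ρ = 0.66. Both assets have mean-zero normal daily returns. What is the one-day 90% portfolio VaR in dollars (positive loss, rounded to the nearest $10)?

$3,660

σ_p² = 0.41²·3.68² + 0.59²·1.86² + 2·0.66·0.41·0.59·3.68·1.86 = 5.6664 (%²).
σ_p = √5.6664 = 2.380%.
At 90%, z = 1.282.
VaR = 1.282 × 2.380% = 3.051%; on $120,000 that is $3,661.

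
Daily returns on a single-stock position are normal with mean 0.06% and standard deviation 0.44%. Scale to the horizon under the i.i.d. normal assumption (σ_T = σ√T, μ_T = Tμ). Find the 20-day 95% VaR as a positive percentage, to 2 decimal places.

At 95%, z = 1.645.
σ_{20d} = 0.44% × √20 = 1.968%; μ_{20d} = 20 × 0.06% = 1.200%.
VaR = −(1.200%) + 1.645 × 1.968% = 2.037%.

2.04%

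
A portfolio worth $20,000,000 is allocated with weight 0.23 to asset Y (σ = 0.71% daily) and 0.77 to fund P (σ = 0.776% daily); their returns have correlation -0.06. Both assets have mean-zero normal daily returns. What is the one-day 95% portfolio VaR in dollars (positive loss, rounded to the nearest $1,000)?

$201,000

σ_p² = 0.23²·0.71² + 0.77²·0.776² + 2·-0.06·0.23·0.77·0.71·0.776 = 0.3720 (%²).
σ_p = √0.3720 = 0.610%.
At 95%, z = 1.645.
VaR = 1.645 × 0.610% = 1.003%; on $20,000,000 that is $200,600.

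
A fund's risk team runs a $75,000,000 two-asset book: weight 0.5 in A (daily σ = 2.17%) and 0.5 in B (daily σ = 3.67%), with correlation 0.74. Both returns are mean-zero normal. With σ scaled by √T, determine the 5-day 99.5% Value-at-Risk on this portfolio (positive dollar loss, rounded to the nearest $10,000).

σ_p = √(0.5²·2.17² + 0.5²·3.67² + 2·0.74·0.5·0.5·2.17·3.67) = 2.737%.
σ_{5d} = 2.737% × √5 = 6.120%.
z(99.5%) = 2.576.
VaR = 2.576 × 6.120% = 15.765%; on $75,000,000 that is $11,823,750.

$11,820,000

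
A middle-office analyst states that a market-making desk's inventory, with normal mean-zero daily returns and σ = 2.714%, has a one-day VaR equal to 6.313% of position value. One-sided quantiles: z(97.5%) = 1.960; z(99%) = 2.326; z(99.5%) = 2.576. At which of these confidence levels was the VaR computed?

99%

Implied z = VaR/σ = 6.313 / 2.714 = 2.326.
This matches z(99%) = 2.326.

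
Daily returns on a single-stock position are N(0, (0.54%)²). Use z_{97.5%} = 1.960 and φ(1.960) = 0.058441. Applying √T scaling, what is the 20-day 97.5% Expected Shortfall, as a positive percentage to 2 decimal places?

σ_{20d} = 0.54% × √20 = 2.415%.
ES multiplier = φ(z)/(1−α) = 0.058441/0.025 = 2.338.
ES = 2.415% × 2.338 = 5.646%.

5.65%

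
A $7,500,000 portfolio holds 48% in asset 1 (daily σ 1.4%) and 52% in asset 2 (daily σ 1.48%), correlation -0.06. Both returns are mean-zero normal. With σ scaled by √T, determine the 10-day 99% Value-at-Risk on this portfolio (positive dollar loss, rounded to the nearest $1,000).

$547,000

σ_p = √(0.48²·1.4² + 0.52²·1.48² + 2·-0.06·0.48·0.52·1.4·1.48) = 0.991%.
σ_{10d} = 0.991% × √10 = 3.134%.
z(99%) = 2.326.
VaR = 2.326 × 3.134% = 7.290%; on $7,500,000 that is $546,750.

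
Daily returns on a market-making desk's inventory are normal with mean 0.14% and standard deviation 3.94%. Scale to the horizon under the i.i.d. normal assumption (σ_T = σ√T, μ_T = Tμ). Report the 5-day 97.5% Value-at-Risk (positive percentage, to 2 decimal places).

At 97.5%, z = 1.960.
σ_{5d} = 3.94% × √5 = 8.810%; μ_{5d} = 5 × 0.14% = 0.700%.
VaR = −(0.700%) + 1.960 × 8.810% = 16.568%.

16.57%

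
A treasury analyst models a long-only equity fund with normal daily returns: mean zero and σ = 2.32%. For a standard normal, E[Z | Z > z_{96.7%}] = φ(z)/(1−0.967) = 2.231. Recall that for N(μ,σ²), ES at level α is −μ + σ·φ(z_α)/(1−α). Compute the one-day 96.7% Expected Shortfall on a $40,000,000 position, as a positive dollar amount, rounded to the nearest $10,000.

$2,070,000

ES = 2.32% × 2.231 = 5.176%.
On $40,000,000: 0.05176 × $40,000,000 = $2,070,400.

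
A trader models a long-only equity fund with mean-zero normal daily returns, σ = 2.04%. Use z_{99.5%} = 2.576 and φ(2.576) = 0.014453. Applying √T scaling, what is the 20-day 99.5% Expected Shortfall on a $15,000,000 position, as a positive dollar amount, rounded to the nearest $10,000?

$3,960,000

σ_{20d} = 2.04% × √20 = 9.123%.
ES multiplier = φ(z)/(1−α) = 0.014453/0.005 = 2.891.
ES = 9.123% × 2.891 = 26.375%; on $15,000,000: $3,956,250.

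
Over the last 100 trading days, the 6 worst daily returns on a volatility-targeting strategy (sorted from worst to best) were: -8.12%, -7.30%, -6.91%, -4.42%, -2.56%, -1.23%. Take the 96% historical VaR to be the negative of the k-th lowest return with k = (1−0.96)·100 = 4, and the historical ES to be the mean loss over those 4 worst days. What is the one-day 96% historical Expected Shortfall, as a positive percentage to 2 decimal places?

6.69%

The 4 worst returns sum to -26.75%.
ES = −(-26.75%) / 4 = 6.6875% ≈ 6.69%.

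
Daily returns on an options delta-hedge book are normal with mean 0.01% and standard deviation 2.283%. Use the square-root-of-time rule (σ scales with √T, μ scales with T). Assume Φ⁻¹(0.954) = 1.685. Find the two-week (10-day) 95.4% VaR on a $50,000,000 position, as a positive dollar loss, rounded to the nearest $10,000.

$6,030,000

σ_{10d} = 2.283% × √10 = 7.219%; μ_{10d} = 10 × 0.01% = 0.100%.
VaR = −(0.100%) + 1.685 × 7.219% = 12.064%.
On $50,000,000: 0.12064 × $50,000,000 = $6,032,000.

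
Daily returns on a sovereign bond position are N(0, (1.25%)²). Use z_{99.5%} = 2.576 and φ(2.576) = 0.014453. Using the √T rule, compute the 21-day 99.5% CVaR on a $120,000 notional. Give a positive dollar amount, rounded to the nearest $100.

σ_{21d} = 1.25% × √21 = 5.728%.
ES multiplier = φ(z)/(1−α) = 0.014453/0.005 = 2.891.
ES = 5.728% × 2.891 = 16.560%; on $120,000: $19,872.

$19,900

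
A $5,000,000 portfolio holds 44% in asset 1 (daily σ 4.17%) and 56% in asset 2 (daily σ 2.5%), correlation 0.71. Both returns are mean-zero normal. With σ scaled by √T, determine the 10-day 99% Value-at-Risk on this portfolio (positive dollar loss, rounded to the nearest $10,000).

σ_p = √(0.44²·4.17² + 0.56²·2.5² + 2·0.71·0.44·0.56·4.17·2.5) = 2.996%.
σ_{10d} = 2.996% × √10 = 9.474%.
z(99%) = 2.326.
VaR = 2.326 × 9.474% = 22.037%; on $5,000,000 that is $1,101,850.

$1,100,000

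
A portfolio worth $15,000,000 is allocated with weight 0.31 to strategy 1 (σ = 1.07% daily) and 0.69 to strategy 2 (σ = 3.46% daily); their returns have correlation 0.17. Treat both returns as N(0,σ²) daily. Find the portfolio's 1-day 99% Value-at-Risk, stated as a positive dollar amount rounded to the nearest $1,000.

σ_p² = 0.31²·1.07² + 0.69²·3.46² + 2·0.17·0.31·0.69·1.07·3.46 = 6.0789 (%²).
σ_p = √6.0789 = 2.466%.
At 99%, z = 2.326.
VaR = 2.326 × 2.466% = 5.736%; on $15,000,000 that is $860,400.

$860,000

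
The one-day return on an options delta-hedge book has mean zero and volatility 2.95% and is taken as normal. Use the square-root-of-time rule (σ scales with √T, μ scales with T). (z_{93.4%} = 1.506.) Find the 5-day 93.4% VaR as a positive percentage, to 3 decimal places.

9.934%

σ_{5d} = 2.95% × √5 = 6.596%.
VaR = 1.506 × 6.596% = 9.934%.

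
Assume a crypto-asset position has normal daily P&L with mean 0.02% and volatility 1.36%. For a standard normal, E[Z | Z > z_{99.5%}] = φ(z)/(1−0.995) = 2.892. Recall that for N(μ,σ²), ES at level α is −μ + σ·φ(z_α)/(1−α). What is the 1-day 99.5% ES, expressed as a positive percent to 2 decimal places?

3.91%

ES = −(0.02%) + 1.36% × 2.892 = 3.913%.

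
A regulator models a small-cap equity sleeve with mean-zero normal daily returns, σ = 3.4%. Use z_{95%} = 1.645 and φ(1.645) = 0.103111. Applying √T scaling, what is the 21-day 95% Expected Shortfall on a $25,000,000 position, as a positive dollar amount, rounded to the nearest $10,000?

σ_{21d} = 3.4% × √21 = 15.581%.
ES multiplier = φ(z)/(1−α) = 0.103111/0.05 = 2.062.
ES = 15.581% × 2.062 = 32.128%; on $25,000,000: $8,032,000.

$8,030,000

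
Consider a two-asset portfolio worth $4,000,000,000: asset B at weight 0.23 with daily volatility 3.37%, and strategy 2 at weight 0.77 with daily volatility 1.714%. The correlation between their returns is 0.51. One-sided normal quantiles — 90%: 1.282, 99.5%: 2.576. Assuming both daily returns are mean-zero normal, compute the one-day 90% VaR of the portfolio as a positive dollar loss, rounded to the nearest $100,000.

σ_p² = 0.23²·3.37² + 0.77²·1.714² + 2·0.51·0.23·0.77·3.37·1.714 = 3.3860 (%²).
σ_p = √3.3860 = 1.840%.
VaR = 1.282 × 1.840% = 2.359%; on $4,000,000,000 that is $94,360,000.

$94,400,000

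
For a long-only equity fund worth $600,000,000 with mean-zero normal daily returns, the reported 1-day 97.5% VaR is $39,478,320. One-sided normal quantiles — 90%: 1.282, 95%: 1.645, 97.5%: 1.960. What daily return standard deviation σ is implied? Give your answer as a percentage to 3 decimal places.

3.357%

VaR as a fraction: $39,478,320 / $600,000,000 = 6.580%.
σ = VaR / z = 6.580% / 1.960 = 3.357%.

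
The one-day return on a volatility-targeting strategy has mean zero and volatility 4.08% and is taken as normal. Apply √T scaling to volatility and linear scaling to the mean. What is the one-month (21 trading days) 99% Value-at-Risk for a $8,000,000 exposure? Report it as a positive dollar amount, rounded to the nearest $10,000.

At 99%, z = 2.326.
σ_{21d} = 4.08% × √21 = 18.697%.
VaR = 2.326 × 18.697% = 43.489%.
On $8,000,000: 0.43489 × $8,000,000 = $3,479,120.

$3,480,000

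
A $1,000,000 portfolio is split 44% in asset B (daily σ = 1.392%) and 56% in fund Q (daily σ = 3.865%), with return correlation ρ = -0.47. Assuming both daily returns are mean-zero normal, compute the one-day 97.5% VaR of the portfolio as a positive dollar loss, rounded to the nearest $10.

$38,280

σ_p² = 0.44²·1.392² + 0.56²·3.865² + 2·-0.47·0.44·0.56·1.392·3.865 = 3.8136 (%²).
σ_p = √3.8136 = 1.953%.
At 97.5%, z = 1.960.
VaR = 1.960 × 1.953% = 3.828%; on $1,000,000 that is $38,280.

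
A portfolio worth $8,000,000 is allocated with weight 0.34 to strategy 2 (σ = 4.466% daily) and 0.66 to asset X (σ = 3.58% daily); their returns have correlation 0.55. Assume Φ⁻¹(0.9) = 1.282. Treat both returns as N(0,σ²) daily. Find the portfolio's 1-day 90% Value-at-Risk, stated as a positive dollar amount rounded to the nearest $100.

σ_p² = 0.34²·4.466² + 0.66²·3.58² + 2·0.55·0.34·0.66·4.466·3.58 = 11.8350 (%²).
σ_p = √11.8350 = 3.440%.
VaR = 1.282 × 3.440% = 4.410%; on $8,000,000 that is $352,800.

$352,800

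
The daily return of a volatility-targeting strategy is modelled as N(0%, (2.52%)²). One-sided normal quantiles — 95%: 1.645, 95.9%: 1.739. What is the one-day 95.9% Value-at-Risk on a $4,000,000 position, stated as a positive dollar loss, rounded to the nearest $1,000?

VaR = z·σ = 1.739 × 2.52% = 4.382%.
On $4,000,000: 0.04382 × $4,000,000 = $175,280.

$175,000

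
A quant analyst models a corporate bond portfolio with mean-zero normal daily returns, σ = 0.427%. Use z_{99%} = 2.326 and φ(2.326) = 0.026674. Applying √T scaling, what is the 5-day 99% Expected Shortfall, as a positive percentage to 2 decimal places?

σ_{5d} = 0.427% × √5 = 0.955%.
ES multiplier = φ(z)/(1−α) = 0.026674/0.01 = 2.667.
ES = 0.955% × 2.667 = 2.547%.

2.55%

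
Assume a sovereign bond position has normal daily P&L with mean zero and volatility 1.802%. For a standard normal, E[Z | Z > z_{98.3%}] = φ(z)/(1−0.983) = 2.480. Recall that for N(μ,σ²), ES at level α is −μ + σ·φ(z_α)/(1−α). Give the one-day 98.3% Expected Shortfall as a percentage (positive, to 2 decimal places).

4.47%

ES = 1.802% × 2.480 = 4.469%.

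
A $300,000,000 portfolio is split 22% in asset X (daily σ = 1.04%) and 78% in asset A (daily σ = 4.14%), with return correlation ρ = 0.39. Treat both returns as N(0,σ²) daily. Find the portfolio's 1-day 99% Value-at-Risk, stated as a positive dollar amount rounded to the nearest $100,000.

$23,200,000

σ_p² = 0.22²·1.04² + 0.78²·4.14² + 2·0.39·0.22·0.78·1.04·4.14 = 11.0564 (%²).
σ_p = √11.0564 = 3.325%.
At 99%, z = 2.326.
VaR = 2.326 × 3.325% = 7.734%; on $300,000,000 that is $23,202,000.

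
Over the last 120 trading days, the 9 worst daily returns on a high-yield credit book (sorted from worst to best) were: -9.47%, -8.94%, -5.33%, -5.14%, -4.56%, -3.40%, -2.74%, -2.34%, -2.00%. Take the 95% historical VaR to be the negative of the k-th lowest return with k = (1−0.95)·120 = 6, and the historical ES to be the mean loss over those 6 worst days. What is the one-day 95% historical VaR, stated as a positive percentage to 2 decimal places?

3.40%

k = 6; the 6th lowest return is -3.40%, so VaR = 3.40%.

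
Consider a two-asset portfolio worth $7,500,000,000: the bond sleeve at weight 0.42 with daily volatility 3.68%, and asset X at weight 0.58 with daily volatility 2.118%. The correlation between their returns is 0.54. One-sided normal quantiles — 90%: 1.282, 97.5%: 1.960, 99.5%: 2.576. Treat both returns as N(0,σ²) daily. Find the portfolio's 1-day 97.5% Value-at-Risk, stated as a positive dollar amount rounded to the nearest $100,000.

σ_p² = 0.42²·3.68² + 0.58²·2.118² + 2·0.54·0.42·0.58·3.68·2.118 = 5.9485 (%²).
σ_p = √5.9485 = 2.439%.
VaR = 1.960 × 2.439% = 4.780%; on $7,500,000,000 that is $358,500,000.

$358,500,000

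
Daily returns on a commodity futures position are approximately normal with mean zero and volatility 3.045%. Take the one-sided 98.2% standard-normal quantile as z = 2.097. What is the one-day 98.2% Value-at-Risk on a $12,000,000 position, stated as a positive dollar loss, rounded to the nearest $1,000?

$766,000

VaR = z·σ = 2.097 × 3.045% = 6.385%.
On $12,000,000: 0.06385 × $12,000,000 = $766,200.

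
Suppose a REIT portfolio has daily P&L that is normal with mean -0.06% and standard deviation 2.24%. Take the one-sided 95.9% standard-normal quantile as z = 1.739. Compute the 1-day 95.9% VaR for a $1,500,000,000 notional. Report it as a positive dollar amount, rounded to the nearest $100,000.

$59,300,000

VaR = −μ + z·σ = −(-0.06%) + 1.739 × 2.24% = 3.955%.
On $1,500,000,000: 0.03955 × $1,500,000,000 = $59,325,000.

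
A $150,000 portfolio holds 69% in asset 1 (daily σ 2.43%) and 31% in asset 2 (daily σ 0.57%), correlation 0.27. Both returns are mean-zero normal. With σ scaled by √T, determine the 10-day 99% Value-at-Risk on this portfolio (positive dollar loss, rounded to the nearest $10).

$19,120

σ_p = √(0.69²·2.43² + 0.31²·0.57² + 2·0.27·0.69·0.31·2.43·0.57) = 1.733%.
σ_{10d} = 1.733% × √10 = 5.480%.
z(99%) = 2.326.
VaR = 2.326 × 5.480% = 12.746%; on $150,000 that is $19,119.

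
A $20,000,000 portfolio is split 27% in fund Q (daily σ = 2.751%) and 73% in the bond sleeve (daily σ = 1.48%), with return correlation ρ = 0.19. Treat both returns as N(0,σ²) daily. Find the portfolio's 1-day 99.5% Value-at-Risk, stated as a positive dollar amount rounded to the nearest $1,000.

σ_p² = 0.27²·2.751² + 0.73²·1.48² + 2·0.19·0.27·0.73·2.751·1.48 = 2.0239 (%²).
σ_p = √2.0239 = 1.423%.
At 99.5%, z = 2.576.
VaR = 2.576 × 1.423% = 3.666%; on $20,000,000 that is $733,200.

$733,000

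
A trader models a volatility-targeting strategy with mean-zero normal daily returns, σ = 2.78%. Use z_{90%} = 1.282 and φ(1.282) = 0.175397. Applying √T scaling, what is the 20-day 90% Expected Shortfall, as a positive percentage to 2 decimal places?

21.81%

σ_{20d} = 2.78% × √20 = 12.433%.
ES multiplier = φ(z)/(1−α) = 0.175397/0.1 = 1.754.
ES = 12.433% × 1.754 = 21.807%.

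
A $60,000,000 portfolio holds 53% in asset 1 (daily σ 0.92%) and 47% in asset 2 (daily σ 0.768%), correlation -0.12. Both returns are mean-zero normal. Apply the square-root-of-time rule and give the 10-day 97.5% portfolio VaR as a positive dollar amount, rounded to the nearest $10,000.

$2,120,000

σ_p = √(0.53²·0.92² + 0.47²·0.768² + 2·-0.12·0.53·0.47·0.92·0.768) = 0.571%.
σ_{10d} = 0.571% × √10 = 1.806%.
z(97.5%) = 1.960.
VaR = 1.960 × 1.806% = 3.540%; on $60,000,000 that is $2,124,000.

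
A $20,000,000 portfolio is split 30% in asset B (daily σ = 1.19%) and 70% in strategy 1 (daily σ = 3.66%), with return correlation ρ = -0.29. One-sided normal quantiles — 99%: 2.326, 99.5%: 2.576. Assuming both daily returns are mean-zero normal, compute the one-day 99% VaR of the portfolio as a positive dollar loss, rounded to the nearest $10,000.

$1,150,000

σ_p² = 0.3²·1.19² + 0.7²·3.66² + 2·-0.29·0.3·0.7·1.19·3.66 = 6.1608 (%²).
σ_p = √6.1608 = 2.482%.
VaR = 2.326 × 2.482% = 5.773%; on $20,000,000 that is $1,154,600.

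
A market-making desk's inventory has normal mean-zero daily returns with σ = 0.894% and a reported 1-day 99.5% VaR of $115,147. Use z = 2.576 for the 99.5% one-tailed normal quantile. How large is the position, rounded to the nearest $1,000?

VaR as a fraction of value: z·σ = 2.576 × 0.894% = 2.30294%.
Position = $115,147 / 0.0230294 = $4,999,991.

$5,000,000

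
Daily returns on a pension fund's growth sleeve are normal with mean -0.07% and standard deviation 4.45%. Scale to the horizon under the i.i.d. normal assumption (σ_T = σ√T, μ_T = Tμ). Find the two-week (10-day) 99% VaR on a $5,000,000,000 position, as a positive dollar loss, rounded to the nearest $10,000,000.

$1,670,000,000

At 99%, z = 2.326.
σ_{10d} = 4.45% × √10 = 14.072%; μ_{10d} = 10 × -0.07% = -0.700%.
VaR = −(-0.700%) + 2.326 × 14.072% = 33.431%.
On $5,000,000,000: 0.33431 × $5,000,000,000 = $1,671,550,000.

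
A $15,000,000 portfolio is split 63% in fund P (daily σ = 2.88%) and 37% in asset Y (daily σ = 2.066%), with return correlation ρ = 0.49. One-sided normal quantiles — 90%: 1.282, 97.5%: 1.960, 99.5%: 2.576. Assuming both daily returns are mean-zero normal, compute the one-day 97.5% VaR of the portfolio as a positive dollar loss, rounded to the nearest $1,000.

$673,000

σ_p² = 0.63²·2.88² + 0.37²·2.066² + 2·0.49·0.63·0.37·2.88·2.066 = 5.2356 (%²).
σ_p = √5.2356 = 2.288%.
VaR = 1.960 × 2.288% = 4.484%; on $15,000,000 that is $672,600.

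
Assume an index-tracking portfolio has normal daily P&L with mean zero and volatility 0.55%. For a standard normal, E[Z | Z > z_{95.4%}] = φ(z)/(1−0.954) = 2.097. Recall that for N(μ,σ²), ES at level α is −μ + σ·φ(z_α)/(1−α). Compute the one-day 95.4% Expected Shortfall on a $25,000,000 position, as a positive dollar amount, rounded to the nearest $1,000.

ES = 0.55% × 2.097 = 1.153%.
On $25,000,000: 0.01153 × $25,000,000 = $288,250.

$288,000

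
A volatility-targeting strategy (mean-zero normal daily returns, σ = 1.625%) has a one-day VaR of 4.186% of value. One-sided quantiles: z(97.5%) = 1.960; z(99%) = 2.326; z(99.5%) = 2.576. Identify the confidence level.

Implied z = VaR/σ = 4.186 / 1.625 = 2.576.
This matches z(99.5%) = 2.576.

99.5%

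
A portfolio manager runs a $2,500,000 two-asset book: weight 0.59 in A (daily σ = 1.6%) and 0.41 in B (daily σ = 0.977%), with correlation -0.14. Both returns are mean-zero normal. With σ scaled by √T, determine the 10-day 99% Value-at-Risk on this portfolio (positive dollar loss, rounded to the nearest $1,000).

σ_p = √(0.59²·1.6² + 0.41²·0.977² + 2·-0.14·0.59·0.41·1.6·0.977) = 0.972%.
σ_{10d} = 0.972% × √10 = 3.074%.
z(99%) = 2.326.
VaR = 2.326 × 3.074% = 7.150%; on $2,500,000 that is $178,750.

$179,000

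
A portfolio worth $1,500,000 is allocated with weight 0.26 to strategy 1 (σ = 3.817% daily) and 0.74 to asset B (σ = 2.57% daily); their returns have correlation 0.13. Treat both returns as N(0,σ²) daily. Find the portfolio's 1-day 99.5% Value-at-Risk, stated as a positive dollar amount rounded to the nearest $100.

σ_p² = 0.26²·3.817² + 0.74²·2.57² + 2·0.13·0.26·0.74·3.817·2.57 = 5.0925 (%²).
σ_p = √5.0925 = 2.257%.
At 99.5%, z = 2.576.
VaR = 2.576 × 2.257% = 5.814%; on $1,500,000 that is $87,210.

$87,200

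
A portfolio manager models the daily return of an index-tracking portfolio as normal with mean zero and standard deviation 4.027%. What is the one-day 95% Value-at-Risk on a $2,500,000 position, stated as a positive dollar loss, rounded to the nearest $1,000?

$166,000

At 95% one-sided, z = 1.645.
VaR = z·σ = 1.645 × 4.027% = 6.624%.
On $2,500,000: 0.06624 × $2,500,000 = $165,600.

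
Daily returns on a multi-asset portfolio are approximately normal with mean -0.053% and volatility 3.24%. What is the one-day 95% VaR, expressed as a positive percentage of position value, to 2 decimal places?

5.38%

At 95% one-sided, z = 1.645.
VaR = −μ + z·σ = −(-0.053%) + 1.645 × 3.24% = 5.383%.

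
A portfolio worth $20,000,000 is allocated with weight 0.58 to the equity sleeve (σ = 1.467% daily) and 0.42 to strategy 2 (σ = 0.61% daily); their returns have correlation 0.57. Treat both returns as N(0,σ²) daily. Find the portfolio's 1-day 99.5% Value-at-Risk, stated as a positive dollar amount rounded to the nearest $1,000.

$525,000

σ_p² = 0.58²·1.467² + 0.42²·0.61² + 2·0.57·0.58·0.42·1.467·0.61 = 1.0381 (%²).
σ_p = √1.0381 = 1.019%.
At 99.5%, z = 2.576.
VaR = 2.576 × 1.019% = 2.625%; on $20,000,000 that is $525,000.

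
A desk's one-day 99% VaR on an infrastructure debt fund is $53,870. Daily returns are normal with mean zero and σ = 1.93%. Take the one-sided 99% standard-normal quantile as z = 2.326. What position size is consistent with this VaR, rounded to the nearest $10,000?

VaR as a fraction of value: z·σ = 2.326 × 1.93% = 4.48918%.
Position = $53,870 / 0.0448918 = $1,199,996.

$1,200,000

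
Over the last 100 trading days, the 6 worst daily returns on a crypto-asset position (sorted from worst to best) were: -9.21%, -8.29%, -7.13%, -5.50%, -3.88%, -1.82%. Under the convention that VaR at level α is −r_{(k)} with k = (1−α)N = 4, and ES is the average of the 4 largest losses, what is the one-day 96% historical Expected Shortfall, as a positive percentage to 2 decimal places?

The 4 worst returns sum to -30.13%.
ES = −(-30.13%) / 4 = 7.5325% ≈ 7.53%.

7.53%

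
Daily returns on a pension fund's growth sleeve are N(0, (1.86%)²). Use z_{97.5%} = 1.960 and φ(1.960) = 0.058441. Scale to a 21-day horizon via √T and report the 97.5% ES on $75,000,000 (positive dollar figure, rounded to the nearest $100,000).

$14,900,000

σ_{21d} = 1.86% × √21 = 8.524%.
ES multiplier = φ(z)/(1−α) = 0.058441/0.025 = 2.338.
ES = 8.524% × 2.338 = 19.929%; on $75,000,000: $14,946,750.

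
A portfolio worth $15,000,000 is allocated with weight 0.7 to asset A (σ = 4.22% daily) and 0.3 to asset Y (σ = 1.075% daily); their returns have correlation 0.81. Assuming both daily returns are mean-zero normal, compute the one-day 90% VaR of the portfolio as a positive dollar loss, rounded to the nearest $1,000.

σ_p² = 0.7²·4.22² + 0.3²·1.075² + 2·0.81·0.7·0.3·4.22·1.075 = 10.3734 (%²).
σ_p = √10.3734 = 3.221%.
At 90%, z = 1.282.
VaR = 1.282 × 3.221% = 4.129%; on $15,000,000 that is $619,350.

$619,000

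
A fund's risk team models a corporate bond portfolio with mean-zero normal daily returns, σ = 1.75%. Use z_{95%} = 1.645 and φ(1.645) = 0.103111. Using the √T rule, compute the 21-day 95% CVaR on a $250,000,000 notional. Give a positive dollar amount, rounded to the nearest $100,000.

$41,300,000

σ_{21d} = 1.75% × √21 = 8.020%.
ES multiplier = φ(z)/(1−α) = 0.103111/0.05 = 2.062.
ES = 8.020% × 2.062 = 16.537%; on $250,000,000: $41,342,500.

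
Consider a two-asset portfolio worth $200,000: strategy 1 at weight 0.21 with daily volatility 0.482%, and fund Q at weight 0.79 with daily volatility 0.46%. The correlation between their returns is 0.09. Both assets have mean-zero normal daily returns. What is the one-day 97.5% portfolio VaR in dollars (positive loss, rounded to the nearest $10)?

σ_p² = 0.21²·0.482² + 0.79²·0.46² + 2·0.09·0.21·0.79·0.482·0.46 = 0.1489 (%²).
σ_p = √0.1489 = 0.386%.
At 97.5%, z = 1.960.
VaR = 1.960 × 0.386% = 0.757%; on $200,000 that is $1,514.

$1,510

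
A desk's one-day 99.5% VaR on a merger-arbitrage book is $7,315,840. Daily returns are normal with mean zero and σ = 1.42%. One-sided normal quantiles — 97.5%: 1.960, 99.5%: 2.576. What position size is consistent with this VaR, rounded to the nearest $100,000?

VaR as a fraction of value: z·σ = 2.576 × 1.42% = 3.65792%.
Position = $7,315,840 / 0.0365792 = $200,000,000.

$200,000,000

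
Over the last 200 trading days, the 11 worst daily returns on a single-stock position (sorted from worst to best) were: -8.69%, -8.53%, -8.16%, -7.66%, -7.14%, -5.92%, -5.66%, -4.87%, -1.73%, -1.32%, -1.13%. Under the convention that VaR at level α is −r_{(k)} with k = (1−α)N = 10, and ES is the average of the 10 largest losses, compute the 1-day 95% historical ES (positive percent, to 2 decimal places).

5.97%

The 10 worst returns sum to -59.68%.
ES = −(-59.68%) / 10 = 5.968% ≈ 5.97%.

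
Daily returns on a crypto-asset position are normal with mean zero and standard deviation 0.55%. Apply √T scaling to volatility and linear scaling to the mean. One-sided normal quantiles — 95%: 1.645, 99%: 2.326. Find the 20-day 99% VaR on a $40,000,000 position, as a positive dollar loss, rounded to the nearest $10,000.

$2,290,000

σ_{20d} = 0.55% × √20 = 2.460%.
VaR = 2.326 × 2.460% = 5.722%.
On $40,000,000: 0.05722 × $40,000,000 = $2,288,800.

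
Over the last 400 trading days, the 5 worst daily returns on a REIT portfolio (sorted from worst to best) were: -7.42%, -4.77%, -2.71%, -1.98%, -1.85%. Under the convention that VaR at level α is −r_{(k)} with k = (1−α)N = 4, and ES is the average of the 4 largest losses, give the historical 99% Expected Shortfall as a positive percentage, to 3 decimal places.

The 4 worst returns sum to -16.88%.
ES = −(-16.88%) / 4 = 4.22% ≈ 4.220%.

4.220%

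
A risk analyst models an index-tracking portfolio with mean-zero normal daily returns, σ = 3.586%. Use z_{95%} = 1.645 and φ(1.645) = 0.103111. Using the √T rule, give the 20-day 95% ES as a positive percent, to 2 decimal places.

33.07%

σ_{20d} = 3.586% × √20 = 16.037%.
ES multiplier = φ(z)/(1−α) = 0.103111/0.05 = 2.062.
ES = 16.037% × 2.062 = 33.068%.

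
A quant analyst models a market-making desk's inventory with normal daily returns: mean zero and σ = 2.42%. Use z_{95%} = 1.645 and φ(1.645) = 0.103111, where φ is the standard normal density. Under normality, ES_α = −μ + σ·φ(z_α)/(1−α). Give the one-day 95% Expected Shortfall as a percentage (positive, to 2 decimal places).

4.99%

Tail multiplier: φ(z)/(1−α) = 0.103111 / 0.05 = 2.062.
ES = 2.42% × 2.062 = 4.990%.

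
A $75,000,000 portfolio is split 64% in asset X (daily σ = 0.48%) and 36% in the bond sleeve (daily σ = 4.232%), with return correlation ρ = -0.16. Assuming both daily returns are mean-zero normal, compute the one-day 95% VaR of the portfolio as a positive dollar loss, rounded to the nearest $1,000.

σ_p² = 0.64²·0.48² + 0.36²·4.232² + 2·-0.16·0.64·0.36·0.48·4.232 = 2.2657 (%²).
σ_p = √2.2657 = 1.505%.
At 95%, z = 1.645.
VaR = 1.645 × 1.505% = 2.476%; on $75,000,000 that is $1,857,000.

$1,857,000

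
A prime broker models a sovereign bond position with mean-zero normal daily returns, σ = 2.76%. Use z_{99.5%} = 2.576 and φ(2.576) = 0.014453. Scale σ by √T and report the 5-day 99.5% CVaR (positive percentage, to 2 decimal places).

17.84%

σ_{5d} = 2.76% × √5 = 6.172%.
ES multiplier = φ(z)/(1−α) = 0.014453/0.005 = 2.891.
ES = 6.172% × 2.891 = 17.843%.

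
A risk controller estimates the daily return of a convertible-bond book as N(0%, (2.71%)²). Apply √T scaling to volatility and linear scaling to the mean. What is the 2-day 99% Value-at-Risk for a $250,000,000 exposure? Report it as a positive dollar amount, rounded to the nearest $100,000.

$22,300,000

At 99%, z = 2.326.
σ_{2d} = 2.71% × √2 = 3.833%.
VaR = 2.326 × 3.833% = 8.916%.
On $250,000,000: 0.08916 × $250,000,000 = $22,290,000.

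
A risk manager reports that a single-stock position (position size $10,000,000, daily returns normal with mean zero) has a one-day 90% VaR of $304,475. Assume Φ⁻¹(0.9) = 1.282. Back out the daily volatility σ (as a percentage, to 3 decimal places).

2.375%

VaR as a fraction: $304,475 / $10,000,000 = 3.045%.
σ = VaR / z = 3.045% / 1.282 = 2.375%.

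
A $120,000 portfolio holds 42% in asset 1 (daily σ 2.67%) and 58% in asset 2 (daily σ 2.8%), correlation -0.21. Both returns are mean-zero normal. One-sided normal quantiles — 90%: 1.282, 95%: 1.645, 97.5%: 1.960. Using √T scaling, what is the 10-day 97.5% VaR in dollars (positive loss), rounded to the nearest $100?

$13,200

σ_p = √(0.42²·2.67² + 0.58²·2.8² + 2·-0.21·0.42·0.58·2.67·2.8) = 1.769%.
σ_{10d} = 1.769% × √10 = 5.594%.
VaR = 1.960 × 5.594% = 10.964%; on $120,000 that is $13,157.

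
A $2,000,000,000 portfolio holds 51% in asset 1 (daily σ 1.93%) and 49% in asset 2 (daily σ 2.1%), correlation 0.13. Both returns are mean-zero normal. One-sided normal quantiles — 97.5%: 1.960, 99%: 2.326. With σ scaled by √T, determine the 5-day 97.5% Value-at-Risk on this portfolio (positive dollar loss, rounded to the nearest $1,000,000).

$133,000,000

σ_p = √(0.51²·1.93² + 0.49²·2.1² + 2·0.13·0.51·0.49·1.93·2.1) = 1.514%.
σ_{5d} = 1.514% × √5 = 3.385%.
VaR = 1.960 × 3.385% = 6.635%; on $2,000,000,000 that is $132,700,000.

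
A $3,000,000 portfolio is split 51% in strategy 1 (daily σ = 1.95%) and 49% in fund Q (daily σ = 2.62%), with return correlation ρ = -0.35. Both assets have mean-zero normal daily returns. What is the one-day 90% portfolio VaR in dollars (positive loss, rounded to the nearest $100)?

$50,800

σ_p² = 0.51²·1.95² + 0.49²·2.62² + 2·-0.35·0.51·0.49·1.95·2.62 = 1.7435 (%²).
σ_p = √1.7435 = 1.320%.
At 90%, z = 1.282.
VaR = 1.282 × 1.320% = 1.692%; on $3,000,000 that is $50,760.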